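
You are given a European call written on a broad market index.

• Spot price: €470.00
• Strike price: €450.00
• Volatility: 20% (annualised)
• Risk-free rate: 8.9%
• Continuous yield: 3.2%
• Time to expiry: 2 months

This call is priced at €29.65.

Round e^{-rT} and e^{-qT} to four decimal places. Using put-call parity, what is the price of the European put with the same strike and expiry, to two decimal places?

e^(−qT) = e^(−0.032·0.1667) = 0.9947;  e^(−rT) = e^(−0.089·0.1667) = 0.9853
Put-call parity: C − P = S·e^(−qT) − K·e^(−rT) = 470·0.9947 − 450·0.9853 = 467.5090 − 443.3850 = 24.1240
P = C − (C − P) = 29.65 − (24.1240) = 5.5260

€5.53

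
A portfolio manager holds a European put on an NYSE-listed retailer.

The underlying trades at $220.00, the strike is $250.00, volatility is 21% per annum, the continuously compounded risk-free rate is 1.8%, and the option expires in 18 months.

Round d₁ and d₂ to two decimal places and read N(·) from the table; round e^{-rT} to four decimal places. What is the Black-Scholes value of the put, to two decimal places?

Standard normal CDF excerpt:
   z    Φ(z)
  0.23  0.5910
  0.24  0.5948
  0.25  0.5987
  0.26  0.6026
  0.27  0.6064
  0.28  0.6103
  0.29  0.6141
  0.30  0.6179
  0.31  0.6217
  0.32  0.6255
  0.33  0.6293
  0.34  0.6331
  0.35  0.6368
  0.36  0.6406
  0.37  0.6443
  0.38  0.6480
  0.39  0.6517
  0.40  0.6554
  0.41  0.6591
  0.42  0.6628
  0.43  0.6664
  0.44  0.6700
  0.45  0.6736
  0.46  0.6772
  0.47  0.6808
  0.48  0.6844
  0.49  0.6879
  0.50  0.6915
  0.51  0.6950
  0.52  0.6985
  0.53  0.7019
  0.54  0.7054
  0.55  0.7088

$37.41

σ√T = 0.21·√1.5 = 0.2572
d₁ = [ln(220/250) + (0.018 + 0.21²/2)·1.5] / 0.2572 = [-0.1278 + 0.0601] / 0.2572 = -0.2634 ⇒ -0.26
d₂ = d₁ − σ√T = -0.2634 − 0.2572 = -0.5206 ⇒ -0.52
exp(−rT) = exp(−0.018·1.5) = 0.9734
N(−d₂) = N(0.52) = 0.6985;  N(−d₁) = N(0.26) = 0.6026
P = 250·0.9734·0.6985 − 220·0.6026 = 169.9800 − 132.5720 = 37.4080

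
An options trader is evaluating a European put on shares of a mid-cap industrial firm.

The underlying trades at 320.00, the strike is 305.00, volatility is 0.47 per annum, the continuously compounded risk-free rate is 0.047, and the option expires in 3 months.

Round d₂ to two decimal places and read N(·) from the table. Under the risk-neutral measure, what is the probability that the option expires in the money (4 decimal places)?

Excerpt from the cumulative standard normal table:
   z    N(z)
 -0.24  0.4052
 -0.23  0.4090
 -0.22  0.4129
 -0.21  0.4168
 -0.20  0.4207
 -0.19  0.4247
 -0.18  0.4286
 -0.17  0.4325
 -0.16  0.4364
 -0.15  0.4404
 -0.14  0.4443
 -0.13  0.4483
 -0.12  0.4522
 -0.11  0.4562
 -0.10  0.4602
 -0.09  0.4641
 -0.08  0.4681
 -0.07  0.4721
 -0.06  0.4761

T = 0.25;  σ√T = 0.2350
d₁ = [ln(320/305) + (0.047 + 0.47²/2)·0.25] / 0.2350 = [0.0480 + 0.0394] / 0.2350 = 0.3718 → 0.37
d₂ = d₁ − σ√T = 0.3718 − 0.2350 = 0.1368 → 0.14
Risk-neutral Pr[S_T < K] = N(−d₂) = N(-0.14) = 0.4443

0.4443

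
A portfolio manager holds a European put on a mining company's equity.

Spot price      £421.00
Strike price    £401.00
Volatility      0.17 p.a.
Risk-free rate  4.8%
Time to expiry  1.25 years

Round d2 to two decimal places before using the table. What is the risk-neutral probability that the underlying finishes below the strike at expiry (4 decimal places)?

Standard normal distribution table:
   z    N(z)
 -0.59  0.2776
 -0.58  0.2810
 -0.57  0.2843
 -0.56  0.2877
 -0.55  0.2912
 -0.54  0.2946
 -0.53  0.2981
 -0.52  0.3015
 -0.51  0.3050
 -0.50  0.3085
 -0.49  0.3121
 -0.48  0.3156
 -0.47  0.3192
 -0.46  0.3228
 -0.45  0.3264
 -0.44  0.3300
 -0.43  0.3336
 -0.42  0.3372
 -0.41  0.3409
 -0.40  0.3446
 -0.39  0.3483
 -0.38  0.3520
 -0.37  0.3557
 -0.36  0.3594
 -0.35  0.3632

σ√T = 0.17 × 1.1180 = 0.1901
ln(S/K) + (r + σ²/2)T = ln(421/401) + (0.048 + 0.17²/2)·1.25 = 0.0487 + 0.0781 = 0.1267
d₁ = 0.1267 / 0.1901 = 0.6668 ≈ 0.67
d₂ = d₁ − σ√T = 0.6668 − 0.1901 = 0.4767 ≈ 0.48
Risk-neutral Pr[S_T < K] = N(−d₂) = N(-0.48) = 0.3156

0.3156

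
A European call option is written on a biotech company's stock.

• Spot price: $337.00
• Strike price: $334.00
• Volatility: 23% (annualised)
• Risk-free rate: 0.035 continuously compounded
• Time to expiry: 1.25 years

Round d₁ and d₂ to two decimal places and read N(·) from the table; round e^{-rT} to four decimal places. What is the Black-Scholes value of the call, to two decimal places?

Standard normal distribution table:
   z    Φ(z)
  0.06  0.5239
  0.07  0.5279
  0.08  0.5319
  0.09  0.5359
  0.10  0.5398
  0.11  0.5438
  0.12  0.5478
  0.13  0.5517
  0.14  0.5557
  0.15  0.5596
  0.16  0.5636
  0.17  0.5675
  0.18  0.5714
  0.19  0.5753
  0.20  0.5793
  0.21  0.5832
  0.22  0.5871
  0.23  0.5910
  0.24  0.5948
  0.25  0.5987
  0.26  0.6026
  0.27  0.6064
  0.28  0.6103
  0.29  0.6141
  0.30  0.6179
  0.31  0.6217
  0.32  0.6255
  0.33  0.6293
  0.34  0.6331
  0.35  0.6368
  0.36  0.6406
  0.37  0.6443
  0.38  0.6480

σ√T = 0.23 × 1.1180 = 0.2571
d₁ = [ln(337/334) + (0.035 + 0.23²/2)·1.25] / 0.2571 = [0.0089 + 0.0768] / 0.2571 = 0.3335 ⇒ 0.33
d₂ = d₁ − σ√T = 0.3335 − 0.2571 = 0.0763 ⇒ 0.08
exp(−rT) = exp(−0.035·1.25) = 0.9572
N(d₁) = N(0.33) = 0.6293;  N(d₂) = N(0.08) = 0.5319
C = 337·0.6293 − 334·0.9572·0.5319 = 212.0741 − 170.0510 = 42.0231

$42.02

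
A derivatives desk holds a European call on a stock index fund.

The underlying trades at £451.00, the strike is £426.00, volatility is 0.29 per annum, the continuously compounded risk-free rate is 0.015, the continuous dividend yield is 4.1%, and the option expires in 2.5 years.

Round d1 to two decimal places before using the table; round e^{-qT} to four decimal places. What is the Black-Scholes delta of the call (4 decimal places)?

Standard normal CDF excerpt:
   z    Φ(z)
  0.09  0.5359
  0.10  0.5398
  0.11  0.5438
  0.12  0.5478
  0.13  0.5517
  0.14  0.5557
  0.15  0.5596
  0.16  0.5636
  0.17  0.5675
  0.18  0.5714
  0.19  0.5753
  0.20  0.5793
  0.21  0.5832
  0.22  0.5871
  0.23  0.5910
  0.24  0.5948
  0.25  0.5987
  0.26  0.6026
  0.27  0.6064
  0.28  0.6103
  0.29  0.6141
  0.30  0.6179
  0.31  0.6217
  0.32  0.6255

σ√T = 0.29·√2.5 = 0.4585
d₁ = [ln(451/426) + (0.015 − 0.041 + 0.29²/2)·2.5] / 0.4585 = [0.0570 + 0.0401] / 0.4585 = 0.2119 which rounds to 0.21
N(d₁) = N(0.21) = 0.5832
Δ_call = exp(−qT)·N(d₁) = 0.9026·0.5832 = 0.5264

0.5264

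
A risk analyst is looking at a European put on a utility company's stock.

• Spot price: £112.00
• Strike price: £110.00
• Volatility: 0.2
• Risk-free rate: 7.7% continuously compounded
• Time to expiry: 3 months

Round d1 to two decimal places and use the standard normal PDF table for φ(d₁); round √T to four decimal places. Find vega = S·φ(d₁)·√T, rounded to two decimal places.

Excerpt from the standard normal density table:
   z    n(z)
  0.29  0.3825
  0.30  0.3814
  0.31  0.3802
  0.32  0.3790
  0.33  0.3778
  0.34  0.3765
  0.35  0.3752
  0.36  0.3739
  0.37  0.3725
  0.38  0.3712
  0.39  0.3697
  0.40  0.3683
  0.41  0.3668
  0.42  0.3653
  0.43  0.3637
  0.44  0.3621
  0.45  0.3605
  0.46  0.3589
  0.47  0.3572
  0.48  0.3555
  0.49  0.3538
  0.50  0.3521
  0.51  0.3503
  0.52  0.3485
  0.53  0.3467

20.46

σ√T = 0.2·√0.25 = 0.1000
d₁ = [ln(112/110) + (0.077 + 0.2²/2)·0.25] / 0.1000 = [0.0180 + 0.0243] / 0.1000 = 0.4227 → 0.42
√T = √0.25 = 0.5000
φ(d₁) = φ(0.42) = 0.3653
vega = S·φ(d₁)·√T = 112·0.3653·0.5000 = 20.4568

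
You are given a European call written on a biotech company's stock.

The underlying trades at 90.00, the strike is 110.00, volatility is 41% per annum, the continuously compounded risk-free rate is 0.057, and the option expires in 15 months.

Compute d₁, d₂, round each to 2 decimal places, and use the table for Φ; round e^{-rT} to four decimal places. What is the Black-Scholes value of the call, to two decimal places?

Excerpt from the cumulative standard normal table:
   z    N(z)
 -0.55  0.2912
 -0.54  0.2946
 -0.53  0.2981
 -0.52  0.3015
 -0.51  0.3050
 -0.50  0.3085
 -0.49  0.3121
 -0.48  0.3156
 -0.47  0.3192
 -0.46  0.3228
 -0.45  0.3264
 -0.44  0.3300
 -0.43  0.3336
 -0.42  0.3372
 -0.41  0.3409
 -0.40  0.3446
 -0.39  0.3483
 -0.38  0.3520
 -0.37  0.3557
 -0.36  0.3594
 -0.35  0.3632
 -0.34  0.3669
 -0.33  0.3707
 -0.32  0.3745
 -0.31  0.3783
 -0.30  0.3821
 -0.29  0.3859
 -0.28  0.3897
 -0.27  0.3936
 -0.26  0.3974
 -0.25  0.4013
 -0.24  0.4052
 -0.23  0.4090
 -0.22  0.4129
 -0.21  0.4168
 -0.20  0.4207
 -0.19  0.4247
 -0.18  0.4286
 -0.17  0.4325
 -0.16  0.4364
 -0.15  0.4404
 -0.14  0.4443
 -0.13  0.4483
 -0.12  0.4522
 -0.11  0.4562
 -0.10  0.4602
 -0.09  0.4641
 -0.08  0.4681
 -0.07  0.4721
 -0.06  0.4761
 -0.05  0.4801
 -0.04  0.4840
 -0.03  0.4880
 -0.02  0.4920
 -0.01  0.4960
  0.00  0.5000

11.97

σ√T = 0.41·√1.25 = 0.4584
d₁ = [ln(90/110) + (0.057 + 0.41²/2)·1.25] / 0.4584 = [-0.2007 + 0.1763] / 0.4584 = -0.0531 ≈ -0.05
d₂ = d₁ − σ√T = -0.0531 − 0.4584 = -0.5115 ≈ -0.51
e^(−rT) = e^(−0.057·1.25) = 0.9312
N(d₁) = N(-0.05) = 0.4801;  N(d₂) = N(-0.51) = 0.3050
C = 90·0.4801 − 110·0.9312·0.3050 = 43.2090 − 31.2418 = 11.9672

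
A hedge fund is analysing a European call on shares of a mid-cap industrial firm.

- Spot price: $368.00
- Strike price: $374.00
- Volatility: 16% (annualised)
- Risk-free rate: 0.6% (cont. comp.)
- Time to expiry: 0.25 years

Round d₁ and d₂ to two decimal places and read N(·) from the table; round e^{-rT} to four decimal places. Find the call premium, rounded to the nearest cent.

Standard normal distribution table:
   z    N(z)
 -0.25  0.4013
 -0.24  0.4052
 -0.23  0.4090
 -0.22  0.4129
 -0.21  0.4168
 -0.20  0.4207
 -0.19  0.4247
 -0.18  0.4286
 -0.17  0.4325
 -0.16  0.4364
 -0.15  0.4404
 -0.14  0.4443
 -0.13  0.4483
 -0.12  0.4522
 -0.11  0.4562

$9.31

σ√T = 0.16·√0.25 = 0.0800
d₁ = [ln(368/374) + (0.006 + 0.16²/2)·0.25] / 0.0800 = [-0.0162 + 0.0047] / 0.0800 = -0.1434 ≈ -0.14
d₂ = d₁ − σ√T = -0.1434 − 0.0800 = -0.2234 ≈ -0.22
e^(−rT) = e^(−0.006·0.25) = 0.9985
N(d₁) = N(-0.14) = 0.4443;  N(d₂) = N(-0.22) = 0.4129
C = 368·0.4443 − 374·0.9985·0.4129 = 163.5024 − 154.1930 = 9.3094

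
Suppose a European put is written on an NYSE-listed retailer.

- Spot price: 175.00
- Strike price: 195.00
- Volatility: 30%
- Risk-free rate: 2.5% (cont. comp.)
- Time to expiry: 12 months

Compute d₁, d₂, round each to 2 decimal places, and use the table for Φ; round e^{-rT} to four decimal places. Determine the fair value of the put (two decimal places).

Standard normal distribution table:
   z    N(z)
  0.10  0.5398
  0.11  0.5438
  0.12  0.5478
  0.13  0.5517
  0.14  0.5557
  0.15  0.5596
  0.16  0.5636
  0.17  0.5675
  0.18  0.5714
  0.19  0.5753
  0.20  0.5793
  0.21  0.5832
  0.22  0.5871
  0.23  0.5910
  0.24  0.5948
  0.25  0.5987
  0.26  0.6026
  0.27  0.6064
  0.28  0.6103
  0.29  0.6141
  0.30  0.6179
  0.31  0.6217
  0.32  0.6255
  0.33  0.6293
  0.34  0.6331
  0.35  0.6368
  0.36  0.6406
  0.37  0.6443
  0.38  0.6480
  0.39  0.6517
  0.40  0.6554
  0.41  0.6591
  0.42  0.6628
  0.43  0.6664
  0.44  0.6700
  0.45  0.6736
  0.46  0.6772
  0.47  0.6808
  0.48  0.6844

σ√T = 0.3·√1 = 0.3000
d₁ = [ln(175/195) + (0.025 + 0.3²/2)·1] / 0.3000 = [-0.1082 + 0.0700] / 0.3000 = -0.1274 ⇒ -0.13
d₂ = d₁ − σ√T = -0.1274 − 0.3000 = -0.4274 ⇒ -0.43
exp(−rT) = exp(−0.025·1) = 0.9753
N(−d₂) = N(0.43) = 0.6664;  N(−d₁) = N(0.13) = 0.5517
P = 195·0.9753·0.6664 − 175·0.5517 = 126.7383 − 96.5475 = 30.1908

30.19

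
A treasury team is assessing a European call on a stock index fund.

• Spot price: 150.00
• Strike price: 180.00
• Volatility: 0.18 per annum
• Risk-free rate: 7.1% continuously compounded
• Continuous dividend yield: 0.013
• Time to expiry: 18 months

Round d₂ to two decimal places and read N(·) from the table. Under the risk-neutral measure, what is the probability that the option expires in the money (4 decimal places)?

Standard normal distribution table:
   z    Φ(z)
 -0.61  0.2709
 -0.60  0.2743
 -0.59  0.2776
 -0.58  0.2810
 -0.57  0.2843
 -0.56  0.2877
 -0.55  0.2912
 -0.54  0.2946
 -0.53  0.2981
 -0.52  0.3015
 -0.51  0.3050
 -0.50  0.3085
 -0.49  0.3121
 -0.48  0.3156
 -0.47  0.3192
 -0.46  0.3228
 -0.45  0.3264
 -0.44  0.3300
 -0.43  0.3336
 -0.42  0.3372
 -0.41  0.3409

T = 1.5;  σ√T = 0.2205
d₁ = [ln(150/180) + (0.071 − 0.013 + ½·0.18²)·1.5] / (σ√T) = (-0.1823 + 0.1113) / 0.2205 = -0.3222 ≈ -0.32
d₂ = -0.3222 − 0.2205 = -0.5426 ≈ -0.54
Pr(exercise) under Q = N(d₂) = 0.2946

0.2946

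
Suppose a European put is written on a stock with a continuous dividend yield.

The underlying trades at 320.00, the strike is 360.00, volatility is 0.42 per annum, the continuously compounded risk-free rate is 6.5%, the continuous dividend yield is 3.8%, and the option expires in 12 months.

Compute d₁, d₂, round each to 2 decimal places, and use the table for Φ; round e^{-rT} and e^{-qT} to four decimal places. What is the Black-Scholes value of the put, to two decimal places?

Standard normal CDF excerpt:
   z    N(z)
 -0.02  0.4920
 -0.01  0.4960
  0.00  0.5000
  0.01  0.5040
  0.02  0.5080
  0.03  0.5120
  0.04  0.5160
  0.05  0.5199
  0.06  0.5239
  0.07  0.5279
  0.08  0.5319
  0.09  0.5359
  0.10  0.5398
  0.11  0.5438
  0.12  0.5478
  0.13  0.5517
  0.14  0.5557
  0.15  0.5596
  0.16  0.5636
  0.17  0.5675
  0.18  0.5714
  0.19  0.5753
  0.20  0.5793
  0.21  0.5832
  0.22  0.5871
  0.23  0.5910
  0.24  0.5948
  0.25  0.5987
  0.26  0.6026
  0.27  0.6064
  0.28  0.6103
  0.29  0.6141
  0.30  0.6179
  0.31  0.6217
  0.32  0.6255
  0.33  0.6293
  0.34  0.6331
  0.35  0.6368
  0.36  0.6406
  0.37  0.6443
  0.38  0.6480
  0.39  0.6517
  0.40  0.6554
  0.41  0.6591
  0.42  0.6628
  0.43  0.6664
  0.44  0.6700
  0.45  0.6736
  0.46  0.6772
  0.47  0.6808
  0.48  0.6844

σ√T = 0.42·√1 = 0.4200
ln(S/K) + (r − q + σ²/2)T = ln(320/360) + (0.065 − 0.038 + 0.42²/2)·1 = -0.1178 + 0.1152 = -0.0026
d₁ = -0.0026 / 0.4200 = -0.0062 ≈ -0.01
d₂ = d₁ − σ√T = -0.0062 − 0.4200 = -0.4262 ≈ -0.43
e^(−qT) = e^(−0.038·1) = 0.9627;  e^(−rT) = e^(−0.065·1) = 0.9371
P = 360·0.9371·N(0.43) − 320·0.9627·N(0.01) = 360·0.9371·0.6664 − 320·0.9627·0.5040 = 224.8140 − 155.2643 = 69.5498

69.55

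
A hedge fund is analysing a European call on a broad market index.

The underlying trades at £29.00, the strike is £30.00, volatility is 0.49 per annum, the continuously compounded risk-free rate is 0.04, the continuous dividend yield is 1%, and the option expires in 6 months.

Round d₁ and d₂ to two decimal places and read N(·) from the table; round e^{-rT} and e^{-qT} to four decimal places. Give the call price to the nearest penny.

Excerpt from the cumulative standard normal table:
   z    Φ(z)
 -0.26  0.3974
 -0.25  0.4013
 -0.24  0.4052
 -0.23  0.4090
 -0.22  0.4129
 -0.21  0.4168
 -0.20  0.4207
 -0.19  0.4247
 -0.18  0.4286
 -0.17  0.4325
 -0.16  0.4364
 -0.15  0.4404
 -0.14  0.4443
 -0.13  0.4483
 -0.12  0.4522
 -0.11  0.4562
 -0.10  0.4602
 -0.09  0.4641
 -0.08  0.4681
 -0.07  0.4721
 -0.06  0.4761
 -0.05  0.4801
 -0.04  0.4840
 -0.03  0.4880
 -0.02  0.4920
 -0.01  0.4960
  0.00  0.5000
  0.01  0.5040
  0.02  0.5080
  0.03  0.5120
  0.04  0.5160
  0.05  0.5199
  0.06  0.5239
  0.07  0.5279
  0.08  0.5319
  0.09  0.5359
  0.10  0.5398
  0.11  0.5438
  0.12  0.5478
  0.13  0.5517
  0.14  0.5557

£3.78

σ√T = 0.49 × 0.7071 = 0.3465
d₁ = [ln(29/30) + (0.04 − 0.01 + 0.49²/2)·0.5] / 0.3465 = [-0.0339 + 0.0750] / 0.3465 = 0.1187 ≈ 0.12
d₂ = d₁ − σ√T = 0.1187 − 0.3465 = -0.2278 ≈ -0.23
e^(−qT) = e^(−0.01·0.5) = 0.9950;  e^(−rT) = e^(−0.04·0.5) = 0.9802
N(d₁) = N(0.12) = 0.5478;  N(d₂) = N(-0.23) = 0.4090
C = 29·0.9950·0.5478 − 30·0.9802·0.4090 = 15.8068 − 12.0271 = 3.7797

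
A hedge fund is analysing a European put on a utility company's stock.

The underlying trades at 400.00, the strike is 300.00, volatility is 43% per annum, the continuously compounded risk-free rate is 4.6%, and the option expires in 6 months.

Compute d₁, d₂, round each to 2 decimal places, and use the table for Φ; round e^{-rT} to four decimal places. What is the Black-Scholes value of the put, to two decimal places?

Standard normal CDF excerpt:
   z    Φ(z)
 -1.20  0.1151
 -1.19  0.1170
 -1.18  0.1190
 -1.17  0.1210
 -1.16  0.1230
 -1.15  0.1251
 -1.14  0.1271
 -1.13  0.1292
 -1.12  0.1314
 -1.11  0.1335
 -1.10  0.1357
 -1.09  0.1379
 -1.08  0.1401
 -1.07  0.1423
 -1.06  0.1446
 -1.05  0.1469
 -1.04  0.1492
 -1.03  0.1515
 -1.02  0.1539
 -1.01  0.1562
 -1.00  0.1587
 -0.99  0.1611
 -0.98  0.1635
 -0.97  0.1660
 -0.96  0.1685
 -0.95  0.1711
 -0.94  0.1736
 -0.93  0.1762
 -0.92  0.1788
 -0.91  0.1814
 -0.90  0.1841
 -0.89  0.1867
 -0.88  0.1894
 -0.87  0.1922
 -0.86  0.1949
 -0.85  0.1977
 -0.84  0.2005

T = 0.5;  σ√T = 0.3041
d₁ = [ln(400/300) + (0.046 + 0.43²/2)·0.5] / 0.3041 = [0.2877 + 0.0692] / 0.3041 = 1.1738 ≈ 1.17
d₂ = d₁ − σ√T = 1.1738 − 0.3041 = 0.8698 ≈ 0.87
e^(−rT) = e^(−0.046·0.5) = 0.9773
N(−d₂) = N(-0.87) = 0.1922;  N(−d₁) = N(-1.17) = 0.1210
P = 300·0.9773·0.1922 − 400·0.1210 = 56.3511 − 48.4000 = 7.9511

7.95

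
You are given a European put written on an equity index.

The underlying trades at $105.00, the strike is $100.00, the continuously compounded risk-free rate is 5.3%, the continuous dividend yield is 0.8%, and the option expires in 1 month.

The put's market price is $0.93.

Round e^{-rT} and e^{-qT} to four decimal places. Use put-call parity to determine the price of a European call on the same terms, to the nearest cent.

exp(−qT) = exp(−0.008·0.08333) = 0.9993;  exp(−rT) = exp(−0.053·0.08333) = 0.9956
Put-call parity: C − P = S·e^(−qT) − K·e^(−rT) = 105·0.9993 − 100·0.9956 = 104.9265 − 99.5600 = 5.3665
C = P + (C − P) = 0.93 + (5.3665) = 6.2965

$6.30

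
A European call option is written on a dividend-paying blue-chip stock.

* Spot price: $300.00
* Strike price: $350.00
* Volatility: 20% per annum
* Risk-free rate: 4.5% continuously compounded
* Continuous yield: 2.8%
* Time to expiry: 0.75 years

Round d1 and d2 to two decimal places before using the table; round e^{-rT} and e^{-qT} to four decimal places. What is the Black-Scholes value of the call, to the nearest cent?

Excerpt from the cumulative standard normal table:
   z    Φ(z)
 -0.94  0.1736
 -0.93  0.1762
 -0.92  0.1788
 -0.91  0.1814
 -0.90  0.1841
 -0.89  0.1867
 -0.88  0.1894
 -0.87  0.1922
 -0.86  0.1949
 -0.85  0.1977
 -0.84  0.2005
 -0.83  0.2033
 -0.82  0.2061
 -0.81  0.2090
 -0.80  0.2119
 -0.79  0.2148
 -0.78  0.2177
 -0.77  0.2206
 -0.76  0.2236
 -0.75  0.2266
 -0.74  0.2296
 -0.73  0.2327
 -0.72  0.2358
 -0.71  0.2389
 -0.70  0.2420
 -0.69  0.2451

T = 0.75;  σ√T = 0.1732
ln(S/K) + (r − q + σ²/2)T = ln(300/350) + (0.045 − 0.028 + 0.2²/2)·0.75 = -0.1542 + 0.0278 = -0.1264
d₁ = -0.1264 / 0.1732 = -0.7298 which rounds to -0.73
d₂ = d₁ − σ√T = -0.7298 − 0.1732 = -0.9030 which rounds to -0.90
e^(−qT) = e^(−0.028·0.75) = 0.9792;  e^(−rT) = e^(−0.045·0.75) = 0.9668
C = 300·0.9792·N(-0.73) − 350·0.9668·N(-0.90) = 300·0.9792·0.2327 − 350·0.9668·0.1841 = 68.3580 − 62.2958 = 6.0622

$6.06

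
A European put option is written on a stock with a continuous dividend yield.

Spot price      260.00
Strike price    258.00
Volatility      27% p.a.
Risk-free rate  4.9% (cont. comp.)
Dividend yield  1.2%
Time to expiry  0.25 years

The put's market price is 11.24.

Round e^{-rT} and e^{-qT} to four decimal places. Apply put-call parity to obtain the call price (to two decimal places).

15.61

exp(−qT) = exp(−0.012·0.25) = 0.9970;  exp(−rT) = exp(−0.049·0.25) = 0.9878
Put-call parity: C − P = S·e^(−qT) − K·e^(−rT) = 260·0.9970 − 258·0.9878 = 259.2200 − 254.8524 = 4.3676
C = P + (C − P) = 11.24 + (4.3676) = 15.6076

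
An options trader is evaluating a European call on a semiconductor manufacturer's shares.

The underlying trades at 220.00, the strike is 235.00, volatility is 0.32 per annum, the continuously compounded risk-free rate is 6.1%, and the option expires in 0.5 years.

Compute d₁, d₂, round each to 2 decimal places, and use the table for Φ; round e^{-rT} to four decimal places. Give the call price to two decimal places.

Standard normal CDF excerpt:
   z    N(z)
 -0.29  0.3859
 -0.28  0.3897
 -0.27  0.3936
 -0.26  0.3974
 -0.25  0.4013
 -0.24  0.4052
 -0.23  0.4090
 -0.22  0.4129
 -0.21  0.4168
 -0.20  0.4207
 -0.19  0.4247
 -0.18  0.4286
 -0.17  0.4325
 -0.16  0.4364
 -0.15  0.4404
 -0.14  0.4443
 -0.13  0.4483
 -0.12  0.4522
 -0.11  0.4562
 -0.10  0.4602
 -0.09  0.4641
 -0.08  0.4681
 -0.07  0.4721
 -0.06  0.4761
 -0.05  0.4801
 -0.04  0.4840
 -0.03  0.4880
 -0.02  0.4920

16.76

σ√T = 0.32 × 0.7071 = 0.2263
d₁ = [ln(220/235) + (0.061 + ½·0.32²)·0.5] / (σ√T) = (-0.0660 + 0.0561) / 0.2263 = -0.0436 ≈ -0.04
d₂ = -0.0436 − 0.2263 = -0.2698 ≈ -0.27
e^(−rT) = e^(−0.061·0.5) = 0.9700
C = 220·N(-0.04) − 235·0.9700·N(-0.27) = 220·0.4840 − 235·0.9700·0.3936 = 106.4800 − 89.7211 = 16.7589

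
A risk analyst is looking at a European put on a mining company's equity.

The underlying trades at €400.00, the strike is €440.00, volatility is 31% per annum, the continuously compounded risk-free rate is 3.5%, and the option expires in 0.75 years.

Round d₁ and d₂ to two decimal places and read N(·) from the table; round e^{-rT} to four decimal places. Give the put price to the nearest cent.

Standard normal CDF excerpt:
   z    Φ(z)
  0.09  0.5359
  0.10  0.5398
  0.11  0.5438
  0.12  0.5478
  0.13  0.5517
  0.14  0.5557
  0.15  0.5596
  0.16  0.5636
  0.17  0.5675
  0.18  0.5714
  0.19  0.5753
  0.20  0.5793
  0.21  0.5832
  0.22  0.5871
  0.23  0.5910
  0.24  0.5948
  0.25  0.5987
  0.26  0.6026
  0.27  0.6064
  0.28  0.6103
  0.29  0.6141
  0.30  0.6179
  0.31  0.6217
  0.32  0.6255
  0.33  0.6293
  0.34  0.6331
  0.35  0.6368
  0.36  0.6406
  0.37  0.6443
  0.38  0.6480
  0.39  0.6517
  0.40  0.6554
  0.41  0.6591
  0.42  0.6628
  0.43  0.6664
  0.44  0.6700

σ√T = 0.31·√0.75 = 0.2685
d₁ = [ln(400/440) + (0.035 + ½·0.31²)·0.75] / (σ√T) = (-0.0953 + 0.0623) / 0.2685 = -0.1230 ≈ -0.12
d₂ = -0.1230 − 0.2685 = -0.3915 ≈ -0.39
e^(−rT) = e^(−0.035·0.75) = 0.9741
N(−d₂) = N(0.39) = 0.6517;  N(−d₁) = N(0.12) = 0.5478
P = 440·0.9741·0.6517 − 400·0.5478 = 279.3212 − 219.1200 = 60.2012

€60.20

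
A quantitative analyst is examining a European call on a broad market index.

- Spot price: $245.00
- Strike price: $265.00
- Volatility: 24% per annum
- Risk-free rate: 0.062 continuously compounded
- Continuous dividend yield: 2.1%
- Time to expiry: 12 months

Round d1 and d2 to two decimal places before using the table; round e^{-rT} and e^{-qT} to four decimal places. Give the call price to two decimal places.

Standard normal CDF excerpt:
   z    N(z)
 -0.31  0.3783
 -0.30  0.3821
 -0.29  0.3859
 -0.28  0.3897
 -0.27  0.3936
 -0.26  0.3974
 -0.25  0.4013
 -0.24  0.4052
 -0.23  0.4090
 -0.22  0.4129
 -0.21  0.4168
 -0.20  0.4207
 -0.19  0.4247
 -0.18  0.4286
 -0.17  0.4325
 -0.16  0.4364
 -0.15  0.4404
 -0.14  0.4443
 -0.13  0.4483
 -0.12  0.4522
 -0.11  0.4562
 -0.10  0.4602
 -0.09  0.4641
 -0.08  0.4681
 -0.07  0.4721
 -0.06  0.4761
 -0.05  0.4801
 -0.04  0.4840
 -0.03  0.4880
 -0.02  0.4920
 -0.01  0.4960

$19.05

σ√T = 0.24·√1 = 0.2400
d₁ = [ln(245/265) + (0.062 − 0.021 + 0.24²/2)·1] / 0.2400 = [-0.0785 + 0.0698] / 0.2400 = -0.0361 → -0.04
d₂ = d₁ − σ√T = -0.0361 − 0.2400 = -0.2761 → -0.28
e^(−qT) = e^(−0.021·1) = 0.9792;  e^(−rT) = e^(−0.062·1) = 0.9399
N(d₁) = N(-0.04) = 0.4840;  N(d₂) = N(-0.28) = 0.3897
C = 245·0.9792·0.4840 − 265·0.9399·0.3897 = 116.1135 − 97.0639 = 19.0496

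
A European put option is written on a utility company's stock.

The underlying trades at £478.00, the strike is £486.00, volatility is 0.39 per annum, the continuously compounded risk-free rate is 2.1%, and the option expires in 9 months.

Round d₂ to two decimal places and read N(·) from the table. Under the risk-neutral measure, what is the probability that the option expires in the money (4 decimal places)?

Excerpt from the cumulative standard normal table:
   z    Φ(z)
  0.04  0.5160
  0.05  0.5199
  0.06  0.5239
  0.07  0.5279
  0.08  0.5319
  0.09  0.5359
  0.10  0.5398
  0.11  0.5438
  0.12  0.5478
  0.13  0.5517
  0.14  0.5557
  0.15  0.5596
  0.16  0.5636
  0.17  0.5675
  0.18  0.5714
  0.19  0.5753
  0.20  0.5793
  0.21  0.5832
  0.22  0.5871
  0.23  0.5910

0.5675

T = 0.75;  σ√T = 0.3377
d₁ = [ln(478/486) + (0.021 + 0.39²/2)·0.75] / 0.3377 = [-0.0166 + 0.0728] / 0.3377 = 0.1664 which rounds to 0.17
d₂ = d₁ − σ√T = 0.1664 − 0.3377 = -0.1714 which rounds to -0.17
Risk-neutral Pr[S_T < K] = N(−d₂) = N(0.17) = 0.5675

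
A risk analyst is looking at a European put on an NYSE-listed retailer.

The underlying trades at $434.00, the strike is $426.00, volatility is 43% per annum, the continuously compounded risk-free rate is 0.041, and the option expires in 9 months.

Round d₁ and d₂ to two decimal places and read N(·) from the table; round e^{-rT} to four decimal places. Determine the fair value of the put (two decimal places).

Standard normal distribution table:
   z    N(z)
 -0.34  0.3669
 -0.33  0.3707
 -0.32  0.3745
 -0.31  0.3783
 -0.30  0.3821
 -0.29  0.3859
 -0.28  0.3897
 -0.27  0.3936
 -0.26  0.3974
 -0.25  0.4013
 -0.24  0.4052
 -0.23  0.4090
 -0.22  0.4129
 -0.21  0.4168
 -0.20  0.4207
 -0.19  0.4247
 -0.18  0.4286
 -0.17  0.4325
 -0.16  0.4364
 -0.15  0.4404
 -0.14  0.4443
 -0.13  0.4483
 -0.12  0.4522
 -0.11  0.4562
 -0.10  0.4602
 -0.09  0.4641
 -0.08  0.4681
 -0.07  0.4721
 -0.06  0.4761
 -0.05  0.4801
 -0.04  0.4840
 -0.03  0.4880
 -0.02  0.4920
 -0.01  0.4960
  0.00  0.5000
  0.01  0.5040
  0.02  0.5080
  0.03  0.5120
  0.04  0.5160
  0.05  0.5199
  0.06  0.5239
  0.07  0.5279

σ√T = 0.43·√0.75 = 0.3724
ln(S/K) + (r + σ²/2)T = ln(434/426) + (0.041 + 0.43²/2)·0.75 = 0.0186 + 0.1001 = 0.1187
d₁ = 0.1187 / 0.3724 = 0.3187 ≈ 0.32
d₂ = d₁ − σ√T = 0.3187 − 0.3724 = -0.0537 ≈ -0.05
e^(−rT) = e^(−0.041·0.75) = 0.9697
N(−d₂) = N(0.05) = 0.5199;  N(−d₁) = N(-0.32) = 0.3745
P = 426·0.9697·0.5199 − 434·0.3745 = 214.7666 − 162.5330 = 52.2336

$52.23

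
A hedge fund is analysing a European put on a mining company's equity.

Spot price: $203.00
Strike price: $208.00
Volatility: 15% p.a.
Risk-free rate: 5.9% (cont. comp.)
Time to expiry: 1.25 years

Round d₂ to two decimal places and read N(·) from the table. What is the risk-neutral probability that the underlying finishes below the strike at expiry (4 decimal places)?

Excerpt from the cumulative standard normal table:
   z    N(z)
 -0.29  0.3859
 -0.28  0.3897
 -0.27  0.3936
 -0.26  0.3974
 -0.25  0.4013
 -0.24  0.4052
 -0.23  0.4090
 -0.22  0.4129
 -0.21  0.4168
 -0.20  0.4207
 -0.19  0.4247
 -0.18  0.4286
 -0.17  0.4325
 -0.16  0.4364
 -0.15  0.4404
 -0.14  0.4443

T = 1.25;  σ√T = 0.1677
d₁ = [ln(203/208) + (0.059 + 0.15²/2)·1.25] / 0.1677 = [-0.0243 + 0.0878] / 0.1677 = 0.3785 ⇒ 0.38
d₂ = d₁ − σ√T = 0.3785 − 0.1677 = 0.2108 ⇒ 0.21
Risk-neutral Pr[S_T < K] = N(−d₂) = N(-0.21) = 0.4168

0.4168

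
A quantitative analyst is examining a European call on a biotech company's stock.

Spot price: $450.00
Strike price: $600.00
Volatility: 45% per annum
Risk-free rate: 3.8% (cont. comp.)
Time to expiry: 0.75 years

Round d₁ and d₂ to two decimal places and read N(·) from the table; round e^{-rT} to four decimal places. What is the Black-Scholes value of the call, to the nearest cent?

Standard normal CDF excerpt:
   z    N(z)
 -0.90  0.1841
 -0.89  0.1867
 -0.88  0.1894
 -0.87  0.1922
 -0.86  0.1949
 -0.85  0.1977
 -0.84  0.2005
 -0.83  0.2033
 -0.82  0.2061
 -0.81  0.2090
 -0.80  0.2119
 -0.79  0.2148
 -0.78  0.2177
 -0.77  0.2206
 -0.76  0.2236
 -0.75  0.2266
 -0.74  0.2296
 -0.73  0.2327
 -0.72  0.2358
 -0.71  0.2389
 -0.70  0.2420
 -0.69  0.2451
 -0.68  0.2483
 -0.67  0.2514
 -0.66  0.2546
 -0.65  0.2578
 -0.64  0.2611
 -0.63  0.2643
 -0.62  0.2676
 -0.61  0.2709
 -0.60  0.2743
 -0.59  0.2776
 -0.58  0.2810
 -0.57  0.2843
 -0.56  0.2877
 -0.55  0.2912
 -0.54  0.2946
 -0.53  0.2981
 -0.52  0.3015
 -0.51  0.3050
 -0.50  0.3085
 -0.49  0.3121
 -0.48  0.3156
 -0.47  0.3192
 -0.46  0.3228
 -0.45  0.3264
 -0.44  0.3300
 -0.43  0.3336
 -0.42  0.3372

T = 0.75;  σ√T = 0.3897
d₁ = [ln(450/600) + (0.038 + ½·0.45²)·0.75] / (σ√T) = (-0.2877 + 0.1044) / 0.3897 = -0.4702 which rounds to -0.47
d₂ = -0.4702 − 0.3897 = -0.8599 which rounds to -0.86
exp(−rT) = exp(−0.038·0.75) = 0.9719
N(d₁) = N(-0.47) = 0.3192;  N(d₂) = N(-0.86) = 0.1949
C = 450·0.3192 − 600·0.9719·0.1949 = 143.6400 − 113.6540 = 29.9860

$29.99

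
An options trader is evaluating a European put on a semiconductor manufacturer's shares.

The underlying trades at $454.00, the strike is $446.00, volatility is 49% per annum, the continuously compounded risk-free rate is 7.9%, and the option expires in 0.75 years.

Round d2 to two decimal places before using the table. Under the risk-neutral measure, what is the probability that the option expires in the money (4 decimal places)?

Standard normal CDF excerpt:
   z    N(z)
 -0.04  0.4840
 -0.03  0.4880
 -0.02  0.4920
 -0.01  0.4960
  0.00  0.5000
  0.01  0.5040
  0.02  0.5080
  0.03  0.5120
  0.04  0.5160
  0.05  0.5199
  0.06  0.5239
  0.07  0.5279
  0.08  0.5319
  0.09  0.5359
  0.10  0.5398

T = 0.75;  σ√T = 0.4244
d₁ = [ln(454/446) + (0.079 + 0.49²/2)·0.75] / 0.4244 = [0.0178 + 0.1493] / 0.4244 = 0.3937 which rounds to 0.39
d₂ = d₁ − σ√T = 0.3937 − 0.4244 = -0.0307 which rounds to -0.03
Pr(exercise) under Q = N(−d₂) = N(0.03) = 0.5120

0.5120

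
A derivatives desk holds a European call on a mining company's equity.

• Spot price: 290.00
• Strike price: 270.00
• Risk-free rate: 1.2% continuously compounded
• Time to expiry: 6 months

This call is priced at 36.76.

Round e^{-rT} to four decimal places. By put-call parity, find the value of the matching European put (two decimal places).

15.14

exp(−rT) = exp(−0.012·0.5) = 0.9940
Put-call parity: C − P = S − K·e^(−rT) = 290 − 270·0.9940 = 290 − 268.3800 = 21.6200
P = C − (C − P) = 36.76 − (21.6200) = 15.1400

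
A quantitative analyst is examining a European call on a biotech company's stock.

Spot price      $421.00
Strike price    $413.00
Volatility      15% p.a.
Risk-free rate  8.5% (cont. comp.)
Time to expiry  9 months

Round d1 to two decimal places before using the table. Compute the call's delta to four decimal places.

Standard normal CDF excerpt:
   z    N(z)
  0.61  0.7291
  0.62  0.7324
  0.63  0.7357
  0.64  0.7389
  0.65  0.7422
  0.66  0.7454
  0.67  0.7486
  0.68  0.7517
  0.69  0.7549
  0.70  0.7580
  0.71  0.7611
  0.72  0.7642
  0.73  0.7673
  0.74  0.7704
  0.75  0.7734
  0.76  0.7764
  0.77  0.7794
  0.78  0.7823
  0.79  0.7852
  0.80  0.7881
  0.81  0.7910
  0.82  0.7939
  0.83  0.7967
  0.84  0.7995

σ√T = 0.15·√0.75 = 0.1299
ln(S/K) + (r + σ²/2)T = ln(421/413) + (0.085 + 0.15²/2)·0.75 = 0.0192 + 0.0722 = 0.0914
d₁ = 0.0914 / 0.1299 = 0.7034 ≈ 0.70
N(d₁) = N(0.70) = 0.7580
Δ_call = N(d₁) = 0.7580

0.7580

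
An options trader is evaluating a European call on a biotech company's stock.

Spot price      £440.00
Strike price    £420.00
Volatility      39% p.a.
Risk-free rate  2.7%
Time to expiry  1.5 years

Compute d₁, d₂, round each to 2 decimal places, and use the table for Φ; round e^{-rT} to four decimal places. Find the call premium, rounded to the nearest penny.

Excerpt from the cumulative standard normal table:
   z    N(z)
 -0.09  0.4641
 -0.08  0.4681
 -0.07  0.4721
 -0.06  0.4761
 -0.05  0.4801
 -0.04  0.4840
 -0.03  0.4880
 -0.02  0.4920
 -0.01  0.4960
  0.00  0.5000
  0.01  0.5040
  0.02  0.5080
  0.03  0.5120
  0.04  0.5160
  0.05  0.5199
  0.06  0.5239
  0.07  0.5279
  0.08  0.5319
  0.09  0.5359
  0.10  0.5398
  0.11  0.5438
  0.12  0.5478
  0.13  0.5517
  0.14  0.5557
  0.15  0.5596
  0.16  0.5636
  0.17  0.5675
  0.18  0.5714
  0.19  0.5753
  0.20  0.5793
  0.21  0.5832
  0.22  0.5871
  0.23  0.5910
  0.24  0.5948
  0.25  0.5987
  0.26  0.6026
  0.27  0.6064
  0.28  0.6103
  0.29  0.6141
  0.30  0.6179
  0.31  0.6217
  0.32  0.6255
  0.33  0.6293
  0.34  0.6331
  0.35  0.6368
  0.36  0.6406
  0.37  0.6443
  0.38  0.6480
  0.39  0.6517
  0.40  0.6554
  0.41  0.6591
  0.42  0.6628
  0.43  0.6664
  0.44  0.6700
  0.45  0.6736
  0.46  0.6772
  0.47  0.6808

T = 1.5;  σ√T = 0.4777
d₁ = [ln(440/420) + (0.027 + 0.39²/2)·1.5] / 0.4777 = [0.0465 + 0.1546] / 0.4777 = 0.4210 ⇒ 0.42
d₂ = d₁ − σ√T = 0.4210 − 0.4777 = -0.0566 ⇒ -0.06
exp(−rT) = exp(−0.027·1.5) = 0.9603
C = 440·N(0.42) − 420·0.9603·N(-0.06) = 440·0.6628 − 420·0.9603·0.4761 = 291.6320 − 192.0235 = 99.6085

£99.61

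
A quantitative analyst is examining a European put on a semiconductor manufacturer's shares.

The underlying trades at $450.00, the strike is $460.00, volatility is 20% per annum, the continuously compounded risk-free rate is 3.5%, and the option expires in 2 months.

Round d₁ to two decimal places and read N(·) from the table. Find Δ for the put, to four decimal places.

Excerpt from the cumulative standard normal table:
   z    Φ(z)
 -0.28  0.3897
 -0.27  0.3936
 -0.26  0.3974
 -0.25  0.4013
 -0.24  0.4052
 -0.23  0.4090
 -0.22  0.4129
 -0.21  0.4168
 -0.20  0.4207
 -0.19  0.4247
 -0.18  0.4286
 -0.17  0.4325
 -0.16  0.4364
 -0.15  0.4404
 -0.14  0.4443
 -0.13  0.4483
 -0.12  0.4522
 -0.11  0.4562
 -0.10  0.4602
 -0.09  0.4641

-0.5636

σ√T = 0.2·√0.1667 = 0.0816
ln(S/K) + (r + σ²/2)T = ln(450/460) + (0.035 + 0.2²/2)·0.1667 = -0.0220 + 0.0092 = -0.0128
d₁ = -0.0128 / 0.0816 = -0.1569 ⇒ -0.16
N(d₁) = N(-0.16) = 0.4364
Δ_put = N(d₁) − 1 = 0.4364 − 1 = -0.5636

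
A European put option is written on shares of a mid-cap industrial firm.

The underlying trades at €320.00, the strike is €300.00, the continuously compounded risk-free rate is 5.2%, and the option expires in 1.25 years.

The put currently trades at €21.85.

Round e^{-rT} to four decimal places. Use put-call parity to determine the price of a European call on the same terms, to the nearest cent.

e^(−rT) = e^(−0.052·1.25) = 0.9371
Put-call parity: C − P = S − K·e^(−rT) = 320 − 300·0.9371 = 320 − 281.1300 = 38.8700
C = P + (C − P) = 21.85 + (38.8700) = 60.7200

€60.72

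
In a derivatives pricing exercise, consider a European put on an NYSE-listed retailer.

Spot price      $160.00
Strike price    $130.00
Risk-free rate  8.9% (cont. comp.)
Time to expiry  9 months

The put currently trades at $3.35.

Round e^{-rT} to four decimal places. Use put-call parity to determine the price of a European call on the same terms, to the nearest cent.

e^(−rT) = e^(−0.089·0.75) = 0.9354
Put-call parity: C − P = S − K·e^(−rT) = 160 − 130·0.9354 = 160 − 121.6020 = 38.3980
C = P + (C − P) = 3.35 + (38.3980) = 41.7480

$41.75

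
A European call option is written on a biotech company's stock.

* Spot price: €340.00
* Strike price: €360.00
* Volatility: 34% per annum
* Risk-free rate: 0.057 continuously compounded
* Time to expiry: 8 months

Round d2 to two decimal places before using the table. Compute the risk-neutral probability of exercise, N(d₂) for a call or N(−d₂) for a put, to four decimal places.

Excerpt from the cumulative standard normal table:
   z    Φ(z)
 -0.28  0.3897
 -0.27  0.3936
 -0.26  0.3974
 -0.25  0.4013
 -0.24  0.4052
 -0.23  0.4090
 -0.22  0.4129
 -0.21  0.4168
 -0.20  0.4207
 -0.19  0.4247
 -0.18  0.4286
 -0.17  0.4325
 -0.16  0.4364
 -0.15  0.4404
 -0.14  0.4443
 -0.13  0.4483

0.4168

σ√T = 0.34 × 0.8165 = 0.2776
d₁ = [ln(340/360) + (0.057 + ½·0.34²)·0.6667] / (σ√T) = (-0.0572 + 0.0765) / 0.2776 = 0.0698 ⇒ 0.07
d₂ = 0.0698 − 0.2776 = -0.2078 ⇒ -0.21
Pr(exercise) under Q = N(d₂) = 0.4168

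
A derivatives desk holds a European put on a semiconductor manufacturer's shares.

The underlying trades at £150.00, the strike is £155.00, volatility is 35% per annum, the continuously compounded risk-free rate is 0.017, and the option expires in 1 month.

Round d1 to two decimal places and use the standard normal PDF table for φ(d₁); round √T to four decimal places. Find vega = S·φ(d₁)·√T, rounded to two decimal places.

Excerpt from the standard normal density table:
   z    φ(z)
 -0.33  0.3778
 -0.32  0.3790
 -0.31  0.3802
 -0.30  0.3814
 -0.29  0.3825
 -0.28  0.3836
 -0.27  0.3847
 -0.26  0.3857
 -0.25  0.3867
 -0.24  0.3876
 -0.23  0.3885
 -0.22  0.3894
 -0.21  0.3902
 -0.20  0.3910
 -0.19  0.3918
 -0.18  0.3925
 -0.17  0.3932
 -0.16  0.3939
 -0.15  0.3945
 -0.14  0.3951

16.70

T = 0.08333;  σ√T = 0.1010
d₁ = [ln(150/155) + (0.017 + 0.35²/2)·0.08333] / 0.1010 = [-0.0328 + 0.0065] / 0.1010 = -0.2600 ⇒ -0.26
√T = √0.08333 = 0.2887
φ(d₁) = φ(-0.26) = 0.3857
vega = S·φ(d₁)·√T = 150·0.3857·0.2887 = 16.7027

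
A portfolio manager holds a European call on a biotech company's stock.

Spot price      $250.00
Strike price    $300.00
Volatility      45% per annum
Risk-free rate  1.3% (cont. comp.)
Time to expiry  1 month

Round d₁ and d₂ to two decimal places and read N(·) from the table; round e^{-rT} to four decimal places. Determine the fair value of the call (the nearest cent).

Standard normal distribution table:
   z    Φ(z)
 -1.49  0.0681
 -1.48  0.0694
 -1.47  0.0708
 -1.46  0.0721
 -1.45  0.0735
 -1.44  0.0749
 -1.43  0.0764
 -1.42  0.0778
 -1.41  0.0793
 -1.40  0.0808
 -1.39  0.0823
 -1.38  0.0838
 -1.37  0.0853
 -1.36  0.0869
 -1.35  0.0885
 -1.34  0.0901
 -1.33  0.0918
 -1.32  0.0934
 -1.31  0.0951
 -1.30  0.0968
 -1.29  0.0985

T = 0.08333;  σ√T = 0.1299
d₁ = [ln(250/300) + (0.013 + 0.45²/2)·0.08333] / 0.1299 = [-0.1823 + 0.0095] / 0.1299 = -1.3302 → -1.33
d₂ = d₁ − σ√T = -1.3302 − 0.1299 = -1.4601 → -1.46
exp(−rT) = exp(−0.013·0.08333) = 0.9989
N(d₁) = N(-1.33) = 0.0918;  N(d₂) = N(-1.46) = 0.0721
C = 250·0.0918 − 300·0.9989·0.0721 = 22.9500 − 21.6062 = 1.3438

$1.34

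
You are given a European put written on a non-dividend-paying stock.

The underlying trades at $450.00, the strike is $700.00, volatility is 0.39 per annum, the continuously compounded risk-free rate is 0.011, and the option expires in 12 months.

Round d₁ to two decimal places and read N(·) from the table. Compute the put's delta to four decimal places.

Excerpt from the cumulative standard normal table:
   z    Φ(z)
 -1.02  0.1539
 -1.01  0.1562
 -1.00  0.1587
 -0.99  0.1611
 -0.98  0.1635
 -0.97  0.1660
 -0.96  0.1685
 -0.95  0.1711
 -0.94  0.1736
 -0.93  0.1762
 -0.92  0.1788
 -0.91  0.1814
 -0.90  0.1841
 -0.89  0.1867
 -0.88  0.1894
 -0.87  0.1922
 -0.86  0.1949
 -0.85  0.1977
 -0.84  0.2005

σ√T = 0.39 × 1.0000 = 0.3900
d₁ = [ln(450/700) + (0.011 + 0.39²/2)·1] / 0.3900 = [-0.4418 + 0.0871] / 0.3900 = -0.9097 which rounds to -0.91
N(d₁) = N(-0.91) = 0.1814
Δ_put = N(d₁) − 1 = 0.1814 − 1 = -0.8186

-0.8186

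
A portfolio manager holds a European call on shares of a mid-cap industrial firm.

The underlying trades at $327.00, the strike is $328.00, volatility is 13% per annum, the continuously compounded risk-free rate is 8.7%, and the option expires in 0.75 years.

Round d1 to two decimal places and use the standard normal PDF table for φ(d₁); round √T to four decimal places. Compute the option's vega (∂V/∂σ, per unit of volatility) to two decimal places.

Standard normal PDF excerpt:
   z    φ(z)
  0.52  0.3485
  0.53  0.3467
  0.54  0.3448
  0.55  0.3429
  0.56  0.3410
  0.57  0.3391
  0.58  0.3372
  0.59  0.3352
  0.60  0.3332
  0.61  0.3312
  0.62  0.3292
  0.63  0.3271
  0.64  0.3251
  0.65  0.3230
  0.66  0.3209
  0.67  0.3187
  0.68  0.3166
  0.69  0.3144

93.79

σ√T = 0.13 × 0.8660 = 0.1126
ln(S/K) + (r + σ²/2)T = ln(327/328) + (0.087 + 0.13²/2)·0.75 = -0.0031 + 0.0716 = 0.0685
d₁ = 0.0685 / 0.1126 = 0.6087 ⇒ 0.61
√T = √0.75 = 0.8660
φ(d₁) = φ(0.61) = 0.3312
vega = S·φ(d₁)·√T = 327·0.3312·0.8660 = 93.7899
(Vega is the same for a European call and put with the same parameters.)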